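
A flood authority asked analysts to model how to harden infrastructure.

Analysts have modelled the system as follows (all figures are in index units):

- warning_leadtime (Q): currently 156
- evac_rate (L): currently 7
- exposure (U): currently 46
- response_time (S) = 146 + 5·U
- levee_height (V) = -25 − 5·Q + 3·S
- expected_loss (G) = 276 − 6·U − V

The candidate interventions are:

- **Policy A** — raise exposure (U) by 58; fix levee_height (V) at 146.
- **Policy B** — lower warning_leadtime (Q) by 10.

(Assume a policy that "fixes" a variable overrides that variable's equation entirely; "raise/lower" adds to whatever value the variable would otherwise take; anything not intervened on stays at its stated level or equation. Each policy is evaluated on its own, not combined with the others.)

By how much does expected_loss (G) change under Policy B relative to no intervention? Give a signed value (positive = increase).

Baseline:
  Q = 156
  U = 46
  S = 146 + 5·46 = 376
  V = -25 − 5·156 + 3·376 = 323
  G = 276 − 6·46 − 323 = -323
Policy B (Q − 10):
  Q = 156 − 10 = 146
  U = 46
  S = 146 + 5·46 = 376
  V = -25 − 5·146 + 3·376 = 373
  G = 276 − 6·46 − 373 = -373
Change in G: -373 − (-323) = -50

-50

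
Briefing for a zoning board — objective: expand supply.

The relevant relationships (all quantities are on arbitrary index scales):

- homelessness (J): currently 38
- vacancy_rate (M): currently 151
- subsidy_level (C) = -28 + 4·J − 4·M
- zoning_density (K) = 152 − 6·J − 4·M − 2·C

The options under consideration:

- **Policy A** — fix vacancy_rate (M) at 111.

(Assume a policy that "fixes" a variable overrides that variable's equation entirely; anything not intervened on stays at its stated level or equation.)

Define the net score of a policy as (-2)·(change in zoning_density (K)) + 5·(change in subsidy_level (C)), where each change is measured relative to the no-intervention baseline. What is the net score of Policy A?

1120

Baseline:
  J = 38
  M = 151
  C = -28 + 4·38 − 4·151 = -480
  K = 152 − 6·38 − 4·151 − 2·(-480) = 280
Policy A (M := 111):
  J = 38
  M = 111
  C = -28 + 4·38 − 4·111 = -320
  K = 152 − 6·38 − 4·111 − 2·(-320) = 120
ΔK = 120 − 280 = -160; ΔC = -320 − (-480) = 160
Score = (-2)·(-160) + 5·160 = 1120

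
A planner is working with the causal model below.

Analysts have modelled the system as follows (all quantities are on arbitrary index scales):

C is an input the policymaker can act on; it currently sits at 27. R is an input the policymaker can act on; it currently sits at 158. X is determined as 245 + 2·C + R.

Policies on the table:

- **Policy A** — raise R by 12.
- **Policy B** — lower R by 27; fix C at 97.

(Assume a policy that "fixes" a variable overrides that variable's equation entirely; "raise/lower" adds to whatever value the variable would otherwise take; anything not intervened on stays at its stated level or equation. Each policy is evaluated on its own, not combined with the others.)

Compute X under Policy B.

Policy B (R − 27, C := 97):
  C = 97
  R = 158 − 27 = 131
  X = 245 + 2·97 + 131 = 570

570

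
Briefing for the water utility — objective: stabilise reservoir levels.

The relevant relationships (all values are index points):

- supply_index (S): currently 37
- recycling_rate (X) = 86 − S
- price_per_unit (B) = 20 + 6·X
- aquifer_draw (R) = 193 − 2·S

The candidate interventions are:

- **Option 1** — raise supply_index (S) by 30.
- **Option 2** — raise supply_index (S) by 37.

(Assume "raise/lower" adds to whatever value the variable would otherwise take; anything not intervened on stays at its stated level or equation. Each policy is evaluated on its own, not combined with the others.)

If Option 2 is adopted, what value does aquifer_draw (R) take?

45

Option 2 (S + 37):
  S = 37 + 37 = 74
  R = 193 − 2·74 = 45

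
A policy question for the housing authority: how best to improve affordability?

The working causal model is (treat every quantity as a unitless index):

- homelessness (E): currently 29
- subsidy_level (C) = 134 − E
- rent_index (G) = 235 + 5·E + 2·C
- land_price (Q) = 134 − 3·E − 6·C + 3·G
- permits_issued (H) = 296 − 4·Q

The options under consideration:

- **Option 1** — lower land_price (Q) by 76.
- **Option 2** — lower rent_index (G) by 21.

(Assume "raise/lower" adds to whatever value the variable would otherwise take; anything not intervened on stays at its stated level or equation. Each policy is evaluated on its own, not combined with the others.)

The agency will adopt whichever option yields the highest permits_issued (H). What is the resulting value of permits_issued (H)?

-4148

Option 1 (Q − 76):
  E = 29
  C = 134 − 29 = 105
  G = 235 + 5·29 + 2·105 = 590
  Q = 134 − 3·29 − 6·105 + 3·590 (−76 from intervention) = 1111
  H = 296 − 4·1111 = -4148
Option 2 (G − 21):
  E = 29
  C = 134 − 29 = 105
  G = 235 + 5·29 + 2·105 (−21 from intervention) = 569
  Q = 134 − 3·29 − 6·105 + 3·569 = 1124
  H = 296 − 4·1124 = -4200
Comparing — Option 1: H=-4148, Option 2: H=-4200. Highest is -4148 (Option 1).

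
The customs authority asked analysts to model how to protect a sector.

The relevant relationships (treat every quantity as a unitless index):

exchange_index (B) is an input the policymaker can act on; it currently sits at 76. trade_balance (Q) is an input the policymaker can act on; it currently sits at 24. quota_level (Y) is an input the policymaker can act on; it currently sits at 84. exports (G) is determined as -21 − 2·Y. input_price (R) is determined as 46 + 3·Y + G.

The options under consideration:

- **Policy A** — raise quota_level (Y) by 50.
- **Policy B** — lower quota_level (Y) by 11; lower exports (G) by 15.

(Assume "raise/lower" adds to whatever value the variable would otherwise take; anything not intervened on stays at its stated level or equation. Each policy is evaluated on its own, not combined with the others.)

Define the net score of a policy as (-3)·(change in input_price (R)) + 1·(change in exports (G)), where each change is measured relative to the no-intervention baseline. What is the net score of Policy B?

85

Baseline:
  Y = 84
  G = -21 − 2·84 = -189
  R = 46 + 3·84 + (-189) = 109
Policy B (Y − 11, G − 15):
  Y = 84 − 11 = 73
  G = -21 − 2·73 (−15 from intervention) = -182
  R = 46 + 3·73 + (-182) = 83
ΔR = 83 − 109 = -26; ΔG = -182 − (-189) = 7
Score = (-3)·(-26) + 1·7 = 85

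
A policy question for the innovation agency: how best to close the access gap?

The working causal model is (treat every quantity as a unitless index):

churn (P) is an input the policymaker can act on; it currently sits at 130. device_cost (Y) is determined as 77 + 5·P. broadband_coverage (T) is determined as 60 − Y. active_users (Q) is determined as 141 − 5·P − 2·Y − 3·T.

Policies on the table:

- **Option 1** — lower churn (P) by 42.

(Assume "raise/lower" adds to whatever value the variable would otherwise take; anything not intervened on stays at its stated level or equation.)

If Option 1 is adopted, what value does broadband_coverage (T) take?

Option 1 (P − 42):
  P = 130 − 42 = 88
  Y = 77 + 5·88 = 517
  T = 60 − 517 = -457

-457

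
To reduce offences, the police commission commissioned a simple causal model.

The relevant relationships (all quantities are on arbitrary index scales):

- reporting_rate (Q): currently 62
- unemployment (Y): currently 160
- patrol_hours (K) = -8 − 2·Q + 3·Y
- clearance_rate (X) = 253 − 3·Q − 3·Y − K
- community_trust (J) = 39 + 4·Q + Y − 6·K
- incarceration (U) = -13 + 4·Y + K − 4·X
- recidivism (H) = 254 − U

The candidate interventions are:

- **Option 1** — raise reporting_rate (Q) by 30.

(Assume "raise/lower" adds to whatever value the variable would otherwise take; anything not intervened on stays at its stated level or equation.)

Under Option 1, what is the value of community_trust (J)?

Option 1 (Q + 30):
  Q = 62 + 30 = 92
  Y = 160
  K = -8 − 2·92 + 3·160 = 288
  J = 39 + 4·92 + 160 − 6·288 = -1161

-1161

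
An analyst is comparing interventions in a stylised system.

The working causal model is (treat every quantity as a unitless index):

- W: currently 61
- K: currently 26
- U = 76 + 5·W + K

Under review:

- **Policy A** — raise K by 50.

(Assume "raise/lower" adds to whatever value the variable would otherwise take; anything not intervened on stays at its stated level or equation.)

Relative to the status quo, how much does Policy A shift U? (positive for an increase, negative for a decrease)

50

Baseline:
  W = 61
  K = 26
  U = 76 + 5·61 + 26 = 407
Policy A (K + 50):
  W = 61
  K = 26 + 50 = 76
  U = 76 + 5·61 + 76 = 457
Change in U: 457 − 407 = 50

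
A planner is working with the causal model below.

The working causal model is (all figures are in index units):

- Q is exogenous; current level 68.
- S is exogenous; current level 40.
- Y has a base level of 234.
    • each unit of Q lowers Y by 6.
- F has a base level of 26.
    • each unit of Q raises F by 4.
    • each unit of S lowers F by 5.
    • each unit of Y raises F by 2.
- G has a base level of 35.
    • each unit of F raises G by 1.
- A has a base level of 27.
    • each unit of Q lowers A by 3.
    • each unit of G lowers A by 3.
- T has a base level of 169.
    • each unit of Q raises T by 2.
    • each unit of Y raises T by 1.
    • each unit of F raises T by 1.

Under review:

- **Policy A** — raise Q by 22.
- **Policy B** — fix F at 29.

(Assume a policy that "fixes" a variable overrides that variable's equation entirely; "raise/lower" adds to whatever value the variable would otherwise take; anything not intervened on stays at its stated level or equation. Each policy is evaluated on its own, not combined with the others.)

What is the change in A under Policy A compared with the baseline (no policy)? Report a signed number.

462

Baseline:
  Q = 68
  S = 40
  Y = 234 − 6·68 = -174
  F = 26 + 4·68 − 5·40 + 2·(-174) = -250
  G = 35 + (-250) = -215
  A = 27 − 3·68 − 3·(-215) = 468
Policy A (Q + 22):
  Q = 68 + 22 = 90
  S = 40
  Y = 234 − 6·90 = -306
  F = 26 + 4·90 − 5·40 + 2·(-306) = -426
  G = 35 + (-426) = -391
  A = 27 − 3·90 − 3·(-391) = 930
Change in A: 930 − 468 = 462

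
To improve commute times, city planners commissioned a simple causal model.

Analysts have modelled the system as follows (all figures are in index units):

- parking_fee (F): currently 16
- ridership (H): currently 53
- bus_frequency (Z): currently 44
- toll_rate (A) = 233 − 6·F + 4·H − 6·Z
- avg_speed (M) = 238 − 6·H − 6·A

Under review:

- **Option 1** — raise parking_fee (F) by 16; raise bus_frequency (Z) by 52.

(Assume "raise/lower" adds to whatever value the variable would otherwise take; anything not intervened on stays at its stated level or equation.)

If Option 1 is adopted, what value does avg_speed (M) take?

Option 1 (F + 16, Z + 52):
  F = 16 + 16 = 32
  H = 53
  Z = 44 + 52 = 96
  A = 233 − 6·32 + 4·53 − 6·96 = -323
  M = 238 − 6·53 − 6·(-323) = 1858

1858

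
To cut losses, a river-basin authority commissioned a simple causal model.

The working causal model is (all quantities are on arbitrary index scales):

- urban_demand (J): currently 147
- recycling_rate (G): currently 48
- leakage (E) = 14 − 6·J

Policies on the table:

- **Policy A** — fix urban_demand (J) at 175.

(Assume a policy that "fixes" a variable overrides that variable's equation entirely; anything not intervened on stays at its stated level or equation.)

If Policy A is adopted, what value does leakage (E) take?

Policy A (J := 175):
  J = 175
  E = 14 − 6·175 = -1036

-1036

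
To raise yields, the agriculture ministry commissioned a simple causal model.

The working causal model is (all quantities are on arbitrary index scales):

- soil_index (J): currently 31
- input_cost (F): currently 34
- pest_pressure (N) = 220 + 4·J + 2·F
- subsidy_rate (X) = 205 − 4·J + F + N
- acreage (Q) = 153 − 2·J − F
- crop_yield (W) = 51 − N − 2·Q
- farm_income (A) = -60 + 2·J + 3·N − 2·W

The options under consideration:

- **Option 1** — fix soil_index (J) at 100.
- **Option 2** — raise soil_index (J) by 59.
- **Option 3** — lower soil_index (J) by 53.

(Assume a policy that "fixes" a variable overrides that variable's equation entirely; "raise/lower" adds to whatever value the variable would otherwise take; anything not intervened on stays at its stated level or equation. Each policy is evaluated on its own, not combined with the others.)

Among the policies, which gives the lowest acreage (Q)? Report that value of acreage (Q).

Option 1 (J := 100):
  J = 100
  F = 34
  Q = 153 − 2·100 − 34 = -81
Option 2 (J + 59):
  J = 31 + 59 = 90
  F = 34
  Q = 153 − 2·90 − 34 = -61
Option 3 (J − 53):
  J = 31 − 53 = -22
  F = 34
  Q = 153 − 2·(-22) − 34 = 163
Comparing — Option 1: Q=-81, Option 2: Q=-61, Option 3: Q=163. Lowest is -81 (Option 1).

-81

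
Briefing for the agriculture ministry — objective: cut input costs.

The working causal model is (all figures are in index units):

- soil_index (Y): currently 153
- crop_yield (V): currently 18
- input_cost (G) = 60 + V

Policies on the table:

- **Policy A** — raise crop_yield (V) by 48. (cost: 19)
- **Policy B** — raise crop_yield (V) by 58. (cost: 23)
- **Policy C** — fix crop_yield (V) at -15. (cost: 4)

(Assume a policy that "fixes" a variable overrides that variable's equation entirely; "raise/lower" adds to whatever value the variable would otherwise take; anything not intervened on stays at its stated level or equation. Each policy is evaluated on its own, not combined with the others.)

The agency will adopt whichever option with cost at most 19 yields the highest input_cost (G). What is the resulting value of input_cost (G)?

126

Policy A (V + 48):
  V = 18 + 48 = 66
  G = 60 + 66 = 126
Policy C (V := -15):
  V = -15
  G = 60 + (-15) = 45
Comparing — Policy A: G=126, Policy C: G=45. Highest is 126 (Policy A).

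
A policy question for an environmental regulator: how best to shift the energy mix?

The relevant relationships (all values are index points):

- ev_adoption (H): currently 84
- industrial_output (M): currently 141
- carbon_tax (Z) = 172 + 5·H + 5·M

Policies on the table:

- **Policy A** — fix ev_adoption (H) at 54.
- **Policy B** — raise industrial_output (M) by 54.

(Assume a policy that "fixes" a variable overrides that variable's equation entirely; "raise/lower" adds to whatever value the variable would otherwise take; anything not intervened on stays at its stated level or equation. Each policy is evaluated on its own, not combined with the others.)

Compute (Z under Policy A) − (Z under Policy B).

Policy A (H := 54):
  H = 54
  M = 141
  Z = 172 + 5·54 + 5·141 = 1147
Policy B (M + 54):
  H = 84
  M = 141 + 54 = 195
  Z = 172 + 5·84 + 5·195 = 1567
Z: 1147 − 1567 = -420

-420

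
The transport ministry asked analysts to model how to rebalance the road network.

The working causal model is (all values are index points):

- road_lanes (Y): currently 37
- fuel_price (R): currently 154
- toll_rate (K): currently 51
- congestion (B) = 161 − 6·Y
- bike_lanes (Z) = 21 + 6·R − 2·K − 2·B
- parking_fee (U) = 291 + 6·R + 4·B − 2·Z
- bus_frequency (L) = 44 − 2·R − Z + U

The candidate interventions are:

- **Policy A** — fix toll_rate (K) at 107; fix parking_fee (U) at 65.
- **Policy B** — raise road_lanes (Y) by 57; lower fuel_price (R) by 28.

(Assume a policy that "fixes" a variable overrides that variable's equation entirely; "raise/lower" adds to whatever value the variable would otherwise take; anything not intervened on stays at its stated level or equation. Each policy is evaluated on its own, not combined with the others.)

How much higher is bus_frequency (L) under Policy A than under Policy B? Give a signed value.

Policy A (K := 107, U := 65):
  Y = 37
  R = 154
  K = 107
  B = 161 − 6·37 = -61
  Z = 21 + 6·154 − 2·107 − 2·(-61) = 853
  U = 65
  L = 44 − 2·154 − 853 + 65 = -1052
Policy B (Y + 57, R − 28):
  Y = 37 + 57 = 94
  R = 154 − 28 = 126
  K = 51
  B = 161 − 6·94 = -403
  Z = 21 + 6·126 − 2·51 − 2·(-403) = 1481
  U = 291 + 6·126 + 4·(-403) − 2·1481 = -3527
  L = 44 − 2·126 − 1481 + (-3527) = -5216
L: -1052 − (-5216) = 4164

4164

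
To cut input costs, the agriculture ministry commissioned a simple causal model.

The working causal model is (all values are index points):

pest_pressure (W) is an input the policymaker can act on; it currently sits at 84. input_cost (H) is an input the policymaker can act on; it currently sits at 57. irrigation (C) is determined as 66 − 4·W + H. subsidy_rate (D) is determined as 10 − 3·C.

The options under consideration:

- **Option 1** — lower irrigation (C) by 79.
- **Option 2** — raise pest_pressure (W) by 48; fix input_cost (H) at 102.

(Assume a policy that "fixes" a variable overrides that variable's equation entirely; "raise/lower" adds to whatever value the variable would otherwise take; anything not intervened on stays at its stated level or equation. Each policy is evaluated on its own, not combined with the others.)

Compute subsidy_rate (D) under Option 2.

1090

Option 2 (W + 48, H := 102):
  W = 84 + 48 = 132
  H = 102
  C = 66 − 4·132 + 102 = -360
  D = 10 − 3·(-360) = 1090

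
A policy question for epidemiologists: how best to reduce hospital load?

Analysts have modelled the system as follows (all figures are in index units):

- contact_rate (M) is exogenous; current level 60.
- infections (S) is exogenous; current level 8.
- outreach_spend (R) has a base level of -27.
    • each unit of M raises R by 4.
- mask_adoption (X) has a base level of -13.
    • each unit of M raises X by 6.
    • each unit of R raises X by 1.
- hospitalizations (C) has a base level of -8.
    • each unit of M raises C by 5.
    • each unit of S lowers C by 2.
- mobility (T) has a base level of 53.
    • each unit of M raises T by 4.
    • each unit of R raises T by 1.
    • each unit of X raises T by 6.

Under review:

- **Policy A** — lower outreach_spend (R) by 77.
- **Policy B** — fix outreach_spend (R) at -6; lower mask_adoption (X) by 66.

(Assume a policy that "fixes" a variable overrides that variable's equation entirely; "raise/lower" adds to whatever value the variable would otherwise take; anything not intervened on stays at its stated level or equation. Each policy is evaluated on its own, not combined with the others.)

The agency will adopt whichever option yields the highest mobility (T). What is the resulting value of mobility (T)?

Policy A (R − 77):
  M = 60
  R = -27 + 4·60 (−77 from intervention) = 136
  X = -13 + 6·60 + 136 = 483
  T = 53 + 4·60 + 136 + 6·483 = 3327
Policy B (R := -6, X − 66):
  M = 60
  R = -6
  X = -13 + 6·60 + (-6) (−66 from intervention) = 275
  T = 53 + 4·60 + (-6) + 6·275 = 1937
Comparing — Policy A: T=3327, Policy B: T=1937. Highest is 3327 (Policy A).

3327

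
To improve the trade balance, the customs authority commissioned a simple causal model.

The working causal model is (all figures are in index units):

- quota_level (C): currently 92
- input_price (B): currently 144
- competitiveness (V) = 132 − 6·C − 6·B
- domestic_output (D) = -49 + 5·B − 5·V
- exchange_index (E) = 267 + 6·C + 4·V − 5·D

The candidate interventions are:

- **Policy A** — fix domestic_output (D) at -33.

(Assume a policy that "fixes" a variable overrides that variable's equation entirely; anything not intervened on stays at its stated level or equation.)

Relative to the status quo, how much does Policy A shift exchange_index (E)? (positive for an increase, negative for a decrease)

Baseline:
  C = 92
  B = 144
  V = 132 − 6·92 − 6·144 = -1284
  D = -49 + 5·144 − 5·(-1284) = 7091
  E = 267 + 6·92 + 4·(-1284) − 5·7091 = -39772
Policy A (D := -33):
  C = 92
  B = 144
  V = 132 − 6·92 − 6·144 = -1284
  D = -33
  E = 267 + 6·92 + 4·(-1284) − 5·(-33) = -4152
Change in E: -4152 − (-39772) = 35620

35620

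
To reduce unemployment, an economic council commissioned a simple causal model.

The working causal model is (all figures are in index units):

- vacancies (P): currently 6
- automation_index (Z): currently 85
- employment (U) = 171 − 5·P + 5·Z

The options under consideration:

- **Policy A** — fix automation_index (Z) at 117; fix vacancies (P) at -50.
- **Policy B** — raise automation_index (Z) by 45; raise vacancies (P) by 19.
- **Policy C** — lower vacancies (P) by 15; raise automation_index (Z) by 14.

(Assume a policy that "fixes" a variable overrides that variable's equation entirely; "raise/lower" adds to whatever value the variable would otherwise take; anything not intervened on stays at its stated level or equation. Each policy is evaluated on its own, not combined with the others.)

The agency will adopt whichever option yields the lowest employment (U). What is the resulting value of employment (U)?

Policy A (Z := 117, P := -50):
  P = -50
  Z = 117
  U = 171 − 5·(-50) + 5·117 = 1006
Policy B (Z + 45, P + 19):
  P = 6 + 19 = 25
  Z = 85 + 45 = 130
  U = 171 − 5·25 + 5·130 = 696
Policy C (P − 15, Z + 14):
  P = 6 − 15 = -9
  Z = 85 + 14 = 99
  U = 171 − 5·(-9) + 5·99 = 711
Comparing — Policy A: U=1006, Policy B: U=696, Policy C: U=711. Lowest is 696 (Policy B).

696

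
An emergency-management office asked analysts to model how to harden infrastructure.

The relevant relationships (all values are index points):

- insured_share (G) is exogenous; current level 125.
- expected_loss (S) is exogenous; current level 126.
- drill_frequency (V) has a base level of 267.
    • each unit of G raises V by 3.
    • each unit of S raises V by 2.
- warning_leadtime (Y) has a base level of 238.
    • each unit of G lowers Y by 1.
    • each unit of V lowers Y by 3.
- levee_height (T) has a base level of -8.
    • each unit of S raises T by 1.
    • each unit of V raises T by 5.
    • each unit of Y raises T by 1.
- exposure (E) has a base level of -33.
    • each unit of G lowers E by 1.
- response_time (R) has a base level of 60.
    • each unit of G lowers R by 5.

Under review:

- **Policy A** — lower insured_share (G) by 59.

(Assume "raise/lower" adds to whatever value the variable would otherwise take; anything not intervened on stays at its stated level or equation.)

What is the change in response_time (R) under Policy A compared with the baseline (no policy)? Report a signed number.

295

Baseline:
  G = 125
  R = 60 − 5·125 = -565
Policy A (G − 59):
  G = 125 − 59 = 66
  R = 60 − 5·66 = -270
Change in R: -270 − (-565) = 295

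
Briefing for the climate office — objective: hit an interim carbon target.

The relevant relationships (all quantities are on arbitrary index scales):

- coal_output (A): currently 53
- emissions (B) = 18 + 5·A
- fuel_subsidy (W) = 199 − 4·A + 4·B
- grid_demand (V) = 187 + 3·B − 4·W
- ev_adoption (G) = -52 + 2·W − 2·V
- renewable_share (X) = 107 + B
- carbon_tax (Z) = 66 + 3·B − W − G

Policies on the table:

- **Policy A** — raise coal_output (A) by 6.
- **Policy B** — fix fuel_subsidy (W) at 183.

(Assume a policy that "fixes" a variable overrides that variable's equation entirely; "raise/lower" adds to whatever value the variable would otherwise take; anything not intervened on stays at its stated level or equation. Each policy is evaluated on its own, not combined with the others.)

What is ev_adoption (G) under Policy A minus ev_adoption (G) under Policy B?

10140

Policy A (A + 6):
  A = 53 + 6 = 59
  B = 18 + 5·59 = 313
  W = 199 − 4·59 + 4·313 = 1215
  V = 187 + 3·313 − 4·1215 = -3734
  G = -52 + 2·1215 − 2·(-3734) = 9846
Policy B (W := 183):
  A = 53
  B = 18 + 5·53 = 283
  W = 183
  V = 187 + 3·283 − 4·183 = 304
  G = -52 + 2·183 − 2·304 = -294
G: 9846 − (-294) = 10140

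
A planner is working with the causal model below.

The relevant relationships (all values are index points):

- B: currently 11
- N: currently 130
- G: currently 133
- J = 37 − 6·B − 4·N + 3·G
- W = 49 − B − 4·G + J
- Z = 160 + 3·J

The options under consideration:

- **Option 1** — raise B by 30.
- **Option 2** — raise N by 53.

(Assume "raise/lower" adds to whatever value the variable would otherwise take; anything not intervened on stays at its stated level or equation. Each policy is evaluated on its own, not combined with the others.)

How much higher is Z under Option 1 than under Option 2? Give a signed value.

96

Option 1 (B + 30):
  B = 11 + 30 = 41
  N = 130
  G = 133
  J = 37 − 6·41 − 4·130 + 3·133 = -330
  Z = 160 + 3·(-330) = -830
Option 2 (N + 53):
  B = 11
  N = 130 + 53 = 183
  G = 133
  J = 37 − 6·11 − 4·183 + 3·133 = -362
  Z = 160 + 3·(-362) = -926
Z: -830 − (-926) = 96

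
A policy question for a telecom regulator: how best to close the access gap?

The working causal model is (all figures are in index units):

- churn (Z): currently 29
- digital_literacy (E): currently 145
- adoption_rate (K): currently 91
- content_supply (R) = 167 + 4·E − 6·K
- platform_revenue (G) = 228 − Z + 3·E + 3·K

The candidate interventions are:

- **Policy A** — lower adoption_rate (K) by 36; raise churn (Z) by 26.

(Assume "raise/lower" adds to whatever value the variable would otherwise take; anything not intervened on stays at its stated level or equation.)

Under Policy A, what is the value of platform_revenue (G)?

773

Policy A (K − 36, Z + 26):
  Z = 29 + 26 = 55
  E = 145
  K = 91 − 36 = 55
  G = 228 − 55 + 3·145 + 3·55 = 773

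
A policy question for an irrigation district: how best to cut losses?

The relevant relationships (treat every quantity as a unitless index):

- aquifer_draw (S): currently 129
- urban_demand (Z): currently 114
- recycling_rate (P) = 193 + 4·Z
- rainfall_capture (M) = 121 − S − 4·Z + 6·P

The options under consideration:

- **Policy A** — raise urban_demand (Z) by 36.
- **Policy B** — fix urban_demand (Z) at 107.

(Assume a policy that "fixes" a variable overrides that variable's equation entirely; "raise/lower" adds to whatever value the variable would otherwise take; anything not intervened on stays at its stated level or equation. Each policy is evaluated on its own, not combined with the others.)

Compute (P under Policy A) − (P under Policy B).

172

Policy A (Z + 36):
  Z = 114 + 36 = 150
  P = 193 + 4·150 = 793
Policy B (Z := 107):
  Z = 107
  P = 193 + 4·107 = 621
P: 793 − 621 = 172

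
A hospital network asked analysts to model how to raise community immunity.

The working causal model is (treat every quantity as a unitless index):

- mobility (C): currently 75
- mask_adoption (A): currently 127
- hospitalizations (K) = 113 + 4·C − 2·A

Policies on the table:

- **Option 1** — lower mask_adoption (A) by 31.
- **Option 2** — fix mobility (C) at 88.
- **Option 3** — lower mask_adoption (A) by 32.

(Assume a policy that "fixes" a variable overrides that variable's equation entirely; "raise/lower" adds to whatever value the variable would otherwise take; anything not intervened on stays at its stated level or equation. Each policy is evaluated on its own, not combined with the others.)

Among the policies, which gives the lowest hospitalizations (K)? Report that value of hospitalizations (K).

211

Option 1 (A − 31):
  C = 75
  A = 127 − 31 = 96
  K = 113 + 4·75 − 2·96 = 221
Option 2 (C := 88):
  C = 88
  A = 127
  K = 113 + 4·88 − 2·127 = 211
Option 3 (A − 32):
  C = 75
  A = 127 − 32 = 95
  K = 113 + 4·75 − 2·95 = 223
Comparing — Option 1: K=221, Option 2: K=211, Option 3: K=223. Lowest is 211 (Option 2).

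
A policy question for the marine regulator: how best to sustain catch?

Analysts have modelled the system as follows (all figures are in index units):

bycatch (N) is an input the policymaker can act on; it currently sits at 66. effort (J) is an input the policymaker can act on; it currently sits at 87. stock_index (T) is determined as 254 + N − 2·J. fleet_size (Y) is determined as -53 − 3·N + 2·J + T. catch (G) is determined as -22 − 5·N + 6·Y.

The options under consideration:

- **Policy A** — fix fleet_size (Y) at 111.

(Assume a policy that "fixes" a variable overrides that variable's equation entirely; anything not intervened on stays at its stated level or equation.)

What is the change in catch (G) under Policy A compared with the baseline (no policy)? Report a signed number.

252

Baseline:
  N = 66
  J = 87
  T = 254 + 66 − 2·87 = 146
  Y = -53 − 3·66 + 2·87 + 146 = 69
  G = -22 − 5·66 + 6·69 = 62
Policy A (Y := 111):
  N = 66
  J = 87
  T = 254 + 66 − 2·87 = 146
  Y = 111
  G = -22 − 5·66 + 6·111 = 314
Change in G: 314 − 62 = 252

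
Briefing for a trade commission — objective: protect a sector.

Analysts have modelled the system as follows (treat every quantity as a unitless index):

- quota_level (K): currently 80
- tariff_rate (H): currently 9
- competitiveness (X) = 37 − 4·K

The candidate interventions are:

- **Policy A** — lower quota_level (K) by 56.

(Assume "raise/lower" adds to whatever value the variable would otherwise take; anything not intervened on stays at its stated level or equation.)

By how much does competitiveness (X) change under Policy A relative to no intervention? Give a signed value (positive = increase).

224

Baseline:
  K = 80
  X = 37 − 4·80 = -283
Policy A (K − 56):
  K = 80 − 56 = 24
  X = 37 − 4·24 = -59
Change in X: -59 − (-283) = 224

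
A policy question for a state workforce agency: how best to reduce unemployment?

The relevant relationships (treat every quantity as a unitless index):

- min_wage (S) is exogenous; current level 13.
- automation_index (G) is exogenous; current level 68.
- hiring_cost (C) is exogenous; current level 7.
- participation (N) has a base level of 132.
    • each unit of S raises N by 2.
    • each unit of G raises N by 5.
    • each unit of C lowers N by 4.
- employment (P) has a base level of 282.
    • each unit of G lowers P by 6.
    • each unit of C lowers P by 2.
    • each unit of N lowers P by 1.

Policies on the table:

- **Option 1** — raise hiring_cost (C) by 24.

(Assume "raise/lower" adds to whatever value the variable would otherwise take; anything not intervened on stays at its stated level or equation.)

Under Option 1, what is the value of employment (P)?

Option 1 (C + 24):
  S = 13
  G = 68
  C = 7 + 24 = 31
  N = 132 + 2·13 + 5·68 − 4·31 = 374
  P = 282 − 6·68 − 2·31 − 374 = -562

-562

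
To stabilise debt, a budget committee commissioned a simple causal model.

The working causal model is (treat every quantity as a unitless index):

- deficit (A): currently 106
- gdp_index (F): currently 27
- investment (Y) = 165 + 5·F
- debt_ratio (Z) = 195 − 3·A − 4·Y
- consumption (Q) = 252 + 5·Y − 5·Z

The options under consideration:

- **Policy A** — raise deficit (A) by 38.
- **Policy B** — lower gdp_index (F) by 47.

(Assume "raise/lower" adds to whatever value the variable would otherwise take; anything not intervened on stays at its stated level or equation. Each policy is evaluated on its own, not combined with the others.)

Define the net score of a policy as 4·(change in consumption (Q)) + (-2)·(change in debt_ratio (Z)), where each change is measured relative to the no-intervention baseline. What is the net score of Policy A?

2508

Baseline:
  A = 106
  F = 27
  Y = 165 + 5·27 = 300
  Z = 195 − 3·106 − 4·300 = -1323
  Q = 252 + 5·300 − 5·(-1323) = 8367
Policy A (A + 38):
  A = 106 + 38 = 144
  F = 27
  Y = 165 + 5·27 = 300
  Z = 195 − 3·144 − 4·300 = -1437
  Q = 252 + 5·300 − 5·(-1437) = 8937
ΔQ = 8937 − 8367 = 570; ΔZ = -1437 − (-1323) = -114
Score = 4·570 + (-2)·(-114) = 2508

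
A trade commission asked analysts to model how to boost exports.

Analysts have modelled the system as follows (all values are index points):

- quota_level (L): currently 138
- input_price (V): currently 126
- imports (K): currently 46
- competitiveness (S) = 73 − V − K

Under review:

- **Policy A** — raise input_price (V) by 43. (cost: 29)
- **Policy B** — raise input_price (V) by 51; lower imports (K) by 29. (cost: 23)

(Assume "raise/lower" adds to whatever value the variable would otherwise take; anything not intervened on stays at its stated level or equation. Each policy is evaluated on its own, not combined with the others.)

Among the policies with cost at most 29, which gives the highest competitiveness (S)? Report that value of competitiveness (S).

-121

Policy A (V + 43):
  V = 126 + 43 = 169
  K = 46
  S = 73 − 169 − 46 = -142
Policy B (V + 51, K − 29):
  V = 126 + 51 = 177
  K = 46 − 29 = 17
  S = 73 − 177 − 17 = -121
Comparing — Policy A: S=-142, Policy B: S=-121. Highest is -121 (Policy B).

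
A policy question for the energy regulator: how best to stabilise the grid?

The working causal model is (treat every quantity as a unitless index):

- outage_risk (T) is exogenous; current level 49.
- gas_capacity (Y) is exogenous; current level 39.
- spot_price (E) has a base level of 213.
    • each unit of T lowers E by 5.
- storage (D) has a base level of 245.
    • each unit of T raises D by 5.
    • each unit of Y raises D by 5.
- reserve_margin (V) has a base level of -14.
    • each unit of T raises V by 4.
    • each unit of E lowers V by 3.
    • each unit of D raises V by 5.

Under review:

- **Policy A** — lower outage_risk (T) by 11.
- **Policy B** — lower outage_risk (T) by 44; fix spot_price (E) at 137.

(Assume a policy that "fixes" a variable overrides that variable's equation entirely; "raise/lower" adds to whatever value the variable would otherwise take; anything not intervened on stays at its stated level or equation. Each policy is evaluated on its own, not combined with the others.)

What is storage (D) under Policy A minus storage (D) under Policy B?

165

Policy A (T − 11):
  T = 49 − 11 = 38
  Y = 39
  D = 245 + 5·38 + 5·39 = 630
Policy B (T − 44, E := 137):
  T = 49 − 44 = 5
  Y = 39
  D = 245 + 5·5 + 5·39 = 465
D: 630 − 465 = 165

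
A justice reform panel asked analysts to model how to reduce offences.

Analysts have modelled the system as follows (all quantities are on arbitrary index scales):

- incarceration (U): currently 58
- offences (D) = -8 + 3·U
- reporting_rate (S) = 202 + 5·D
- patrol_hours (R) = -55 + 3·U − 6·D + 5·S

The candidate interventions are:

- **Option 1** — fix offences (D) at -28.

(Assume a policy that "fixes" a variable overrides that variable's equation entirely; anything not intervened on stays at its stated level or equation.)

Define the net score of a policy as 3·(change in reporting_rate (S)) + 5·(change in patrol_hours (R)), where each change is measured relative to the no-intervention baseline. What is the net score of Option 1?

-21340

Baseline:
  U = 58
  D = -8 + 3·58 = 166
  S = 202 + 5·166 = 1032
  R = -55 + 3·58 − 6·166 + 5·1032 = 4283
Option 1 (D := -28):
  U = 58
  D = -28
  S = 202 + 5·(-28) = 62
  R = -55 + 3·58 − 6·(-28) + 5·62 = 597
ΔS = 62 − 1032 = -970; ΔR = 597 − 4283 = -3686
Score = 3·(-970) + 5·(-3686) = -21340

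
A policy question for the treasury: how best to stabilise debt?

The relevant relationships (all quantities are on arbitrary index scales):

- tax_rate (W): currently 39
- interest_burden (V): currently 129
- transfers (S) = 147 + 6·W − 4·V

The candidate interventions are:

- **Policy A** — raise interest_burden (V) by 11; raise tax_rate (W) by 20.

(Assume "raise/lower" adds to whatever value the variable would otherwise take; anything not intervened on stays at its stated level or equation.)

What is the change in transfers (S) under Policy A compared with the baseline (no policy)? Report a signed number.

Baseline:
  W = 39
  V = 129
  S = 147 + 6·39 − 4·129 = -135
Policy A (V + 11, W + 20):
  W = 39 + 20 = 59
  V = 129 + 11 = 140
  S = 147 + 6·59 − 4·140 = -59
Change in S: -59 − (-135) = 76

76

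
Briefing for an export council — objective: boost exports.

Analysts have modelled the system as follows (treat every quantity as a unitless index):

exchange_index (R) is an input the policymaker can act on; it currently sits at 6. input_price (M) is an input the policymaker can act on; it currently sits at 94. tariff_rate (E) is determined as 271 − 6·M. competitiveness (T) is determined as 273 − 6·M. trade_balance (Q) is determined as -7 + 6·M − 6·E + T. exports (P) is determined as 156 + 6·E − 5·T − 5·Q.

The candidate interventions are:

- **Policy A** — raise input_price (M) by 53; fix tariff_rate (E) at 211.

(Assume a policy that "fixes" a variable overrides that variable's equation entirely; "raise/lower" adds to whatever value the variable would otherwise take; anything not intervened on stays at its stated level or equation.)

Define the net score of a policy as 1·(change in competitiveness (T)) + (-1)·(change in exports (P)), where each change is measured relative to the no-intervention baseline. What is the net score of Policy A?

-20052

Baseline:
  M = 94
  E = 271 − 6·94 = -293
  T = 273 − 6·94 = -291
  Q = -7 + 6·94 − 6·(-293) + (-291) = 2024
  P = 156 + 6·(-293) − 5·(-291) − 5·2024 = -10267
Policy A (M + 53, E := 211):
  M = 94 + 53 = 147
  E = 211
  T = 273 − 6·147 = -609
  Q = -7 + 6·147 − 6·211 + (-609) = -1000
  P = 156 + 6·211 − 5·(-609) − 5·(-1000) = 9467
ΔT = -609 − (-291) = -318; ΔP = 9467 − (-10267) = 19734
Score = 1·(-318) + (-1)·19734 = -20052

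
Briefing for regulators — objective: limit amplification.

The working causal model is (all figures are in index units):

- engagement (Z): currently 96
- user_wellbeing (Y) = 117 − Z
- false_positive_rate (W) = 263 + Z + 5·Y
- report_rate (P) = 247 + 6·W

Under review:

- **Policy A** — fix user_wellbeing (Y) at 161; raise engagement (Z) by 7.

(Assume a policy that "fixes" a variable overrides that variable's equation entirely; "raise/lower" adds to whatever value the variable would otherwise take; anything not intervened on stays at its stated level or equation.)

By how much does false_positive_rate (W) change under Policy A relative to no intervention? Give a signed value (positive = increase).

Baseline:
  Z = 96
  Y = 117 − 96 = 21
  W = 263 + 96 + 5·21 = 464
Policy A (Y := 161, Z + 7):
  Z = 96 + 7 = 103
  Y = 161
  W = 263 + 103 + 5·161 = 1171
Change in W: 1171 − 464 = 707

707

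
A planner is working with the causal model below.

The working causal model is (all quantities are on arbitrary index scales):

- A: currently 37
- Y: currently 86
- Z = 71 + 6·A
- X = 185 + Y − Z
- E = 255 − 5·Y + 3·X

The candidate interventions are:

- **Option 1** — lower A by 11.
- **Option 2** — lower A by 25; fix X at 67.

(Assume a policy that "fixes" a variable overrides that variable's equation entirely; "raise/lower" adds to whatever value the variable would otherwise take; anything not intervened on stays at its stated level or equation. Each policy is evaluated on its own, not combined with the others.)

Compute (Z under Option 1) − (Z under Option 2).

84

Option 1 (A − 11):
  A = 37 − 11 = 26
  Z = 71 + 6·26 = 227
Option 2 (A − 25, X := 67):
  A = 37 − 25 = 12
  Z = 71 + 6·12 = 143
Z: 227 − 143 = 84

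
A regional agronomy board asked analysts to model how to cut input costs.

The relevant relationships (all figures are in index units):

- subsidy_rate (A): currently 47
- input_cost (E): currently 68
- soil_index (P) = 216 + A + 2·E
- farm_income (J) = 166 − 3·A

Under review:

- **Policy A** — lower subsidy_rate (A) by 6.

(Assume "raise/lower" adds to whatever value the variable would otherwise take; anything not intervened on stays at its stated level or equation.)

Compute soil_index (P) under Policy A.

393

Policy A (A − 6):
  A = 47 − 6 = 41
  E = 68
  P = 216 + 41 + 2·68 = 393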